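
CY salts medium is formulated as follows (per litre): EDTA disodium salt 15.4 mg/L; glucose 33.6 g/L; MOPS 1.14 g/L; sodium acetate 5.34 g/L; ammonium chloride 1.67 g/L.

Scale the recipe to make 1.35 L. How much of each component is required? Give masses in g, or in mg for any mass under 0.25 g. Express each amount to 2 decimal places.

Working volume: 1.35 L.
EDTA disodium salt: 15.4 mg/L × 1.35 L = 20.79 mg
glucose: 33.6 g/L × 1.35 L = 45.36 g
MOPS: 1.14 g/L × 1.35 L = 1.54 g
sodium acetate: 5.34 g/L × 1.35 L = 7.21 g
ammonium chloride: 1.67 g/L × 1.35 L = 2.25 g

EDTA disodium salt 20.79 mg; glucose 45.36 g; MOPS 1.54 g; sodium acetate 7.21 g; ammonium chloride 2.25 g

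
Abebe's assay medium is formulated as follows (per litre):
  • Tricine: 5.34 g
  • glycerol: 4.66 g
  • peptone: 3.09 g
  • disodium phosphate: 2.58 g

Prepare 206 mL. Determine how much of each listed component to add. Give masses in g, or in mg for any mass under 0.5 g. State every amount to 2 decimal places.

Ratio of target to recipe volume: 206 / 1000 = 0.206.
Tricine: 5.34 g × (206 mL / 1000 mL) = 1.10 g
glycerol: 4.66 g × (206 mL / 1000 mL) = 0.96 g
peptone: 3.09 g × (206 mL / 1000 mL) = 0.64 g
disodium phosphate: 2.58 g × (206 mL / 1000 mL) = 0.53 g

Tricine 1.10 g; glycerol 0.96 g; peptone 0.64 g; disodium phosphate 0.53 g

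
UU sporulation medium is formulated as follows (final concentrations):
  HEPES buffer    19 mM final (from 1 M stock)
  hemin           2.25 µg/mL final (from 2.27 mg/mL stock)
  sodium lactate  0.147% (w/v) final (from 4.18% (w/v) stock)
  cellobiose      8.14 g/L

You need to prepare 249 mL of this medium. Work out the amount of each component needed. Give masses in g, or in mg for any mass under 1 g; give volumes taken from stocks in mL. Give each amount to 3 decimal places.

Target volume = 249 mL = 0.249 L.
HEPES buffer: C1V1 = C2V2 → 19 mM × 249 mL ÷ 1000 mM = 4.731 mL
hemin: dilute stock: 2.25 µg/mL × 249 mL ÷ 2270 µg/mL = 0.247 mL
sodium lactate: C1V1 = C2V2 → 0.147% ÷ 4.18% × 249 mL = 8.757 mL
cellobiose: 8.14 g/L × 0.249 L = 2.027 g

HEPES buffer 4.731 mL; hemin 0.247 mL; sodium lactate 8.757 mL; cellobiose 2.027 g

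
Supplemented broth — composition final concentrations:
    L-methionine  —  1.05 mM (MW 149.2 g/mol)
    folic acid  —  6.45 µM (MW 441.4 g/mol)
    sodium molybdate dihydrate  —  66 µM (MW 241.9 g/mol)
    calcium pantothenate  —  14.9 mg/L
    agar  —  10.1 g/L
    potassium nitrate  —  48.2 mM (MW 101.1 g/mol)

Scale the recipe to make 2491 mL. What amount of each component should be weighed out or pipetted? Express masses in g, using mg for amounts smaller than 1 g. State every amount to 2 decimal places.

L-methionine 390.24 mg; folic acid 7.09 mg; sodium molybdate dihydrate 39.77 mg; calcium pantothenate 37.12 mg; agar 25.16 g; potassium nitrate 12.14 g

Working volume: 2491 mL = 2.491 L.
L-methionine: 1.05 mmol/L × 149.2 mg/mmol × 2.491 L = 390.24 mg
folic acid: 6.45 µmol/L × 441.4 g/mol × 2.491 L ÷ 1000 = 7.09 mg
sodium molybdate dihydrate: 66 µmol/L × 241.9 g/mol × 2.491 L ÷ 1000 = 39.77 mg
calcium pantothenate: 14.9 mg/L × 2.491 L = 37.12 mg
agar: 10.1 g/L × 2.491 L = 25.16 g
potassium nitrate: 48.2 mmol/L × 101.1 g/mol × 2.491 L ÷ 1000 = 12.14 g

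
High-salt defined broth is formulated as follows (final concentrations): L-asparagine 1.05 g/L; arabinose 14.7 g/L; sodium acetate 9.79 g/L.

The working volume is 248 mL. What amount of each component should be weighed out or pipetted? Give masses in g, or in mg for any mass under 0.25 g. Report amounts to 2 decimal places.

Working volume: 248 mL = 0.248 L.
L-asparagine: 1.05 g/L × 0.248 L = 0.26 g
arabinose: 14.7 g/L × 0.248 L = 3.65 g
sodium acetate: 9.79 g/L × 0.248 L = 2.43 g

L-asparagine 0.26 g; arabinose 3.65 g; sodium acetate 2.43 g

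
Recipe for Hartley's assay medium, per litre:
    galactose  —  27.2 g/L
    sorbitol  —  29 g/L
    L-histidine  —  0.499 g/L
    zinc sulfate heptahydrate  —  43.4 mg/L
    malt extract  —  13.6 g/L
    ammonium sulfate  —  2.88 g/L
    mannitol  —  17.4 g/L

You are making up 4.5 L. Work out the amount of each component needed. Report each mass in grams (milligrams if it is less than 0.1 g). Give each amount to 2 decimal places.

Working volume: 4.5 L.
galactose: 27.2 g/L × 4.5 L = 122.40 g
sorbitol: 29 g/L × 4.5 L = 130.50 g
L-histidine: 0.499 g/L × 4.5 L = 2.25 g
zinc sulfate heptahydrate: 43.4 mg/L × 4.5 L = 195.3 mg = 0.20 g
malt extract: 13.6 g/L × 4.5 L = 61.20 g
ammonium sulfate: 2.88 g/L × 4.5 L = 12.96 g
mannitol: 17.4 g/L × 4.5 L = 78.30 g

galactose 122.40 g; sorbitol 130.50 g; L-histidine 2.25 g; zinc sulfate heptahydrate 0.20 g; malt extract 61.20 g; ammonium sulfate 12.96 g; mannitol 78.30 g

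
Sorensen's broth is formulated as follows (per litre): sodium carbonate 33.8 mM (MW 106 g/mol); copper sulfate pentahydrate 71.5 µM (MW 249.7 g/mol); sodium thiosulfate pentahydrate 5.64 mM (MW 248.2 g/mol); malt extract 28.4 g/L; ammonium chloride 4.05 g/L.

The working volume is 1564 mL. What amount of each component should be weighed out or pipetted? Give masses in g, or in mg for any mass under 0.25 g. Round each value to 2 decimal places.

Scale factor relative to 1 L: 1.564.
sodium carbonate: 33.8 mmol/L × 106 g/mol × 1.564 L ÷ 1000 = 5.60 g
copper sulfate pentahydrate: 71.5 µmol/L × 249.7 g/mol × 1.564 L ÷ 1000 = 27.92 mg
sodium thiosulfate pentahydrate: 5.64 mmol/L × 248.2 g/mol × 1.564 L ÷ 1000 = 2.19 g
malt extract: 28.4 g/L × 1.564 L = 44.42 g
ammonium chloride: 4.05 g/L × 1.564 L = 6.33 g

sodium carbonate 5.60 g; copper sulfate pentahydrate 27.92 mg; sodium thiosulfate pentahydrate 2.19 g; malt extract 44.42 g; ammonium chloride 6.33 g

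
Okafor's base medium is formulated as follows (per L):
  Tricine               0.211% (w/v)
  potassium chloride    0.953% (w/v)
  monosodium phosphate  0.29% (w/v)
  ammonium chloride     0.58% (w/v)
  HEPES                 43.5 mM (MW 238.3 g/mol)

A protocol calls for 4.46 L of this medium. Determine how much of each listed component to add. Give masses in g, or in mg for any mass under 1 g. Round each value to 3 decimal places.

Scale factor relative to 1 L: 4.46.
Tricine: 0.211 g per 100 mL × 4460 mL ÷ 100 = 9.411 g
potassium chloride: 0.953% w/v = 9.53 g/L → 9.53 × 4.46 L = 42.504 g
monosodium phosphate: 0.29% w/v = 2.9 g/L → 2.9 × 4.46 L = 12.934 g
ammonium chloride: 0.58% w/v = 5.8 g/L → 5.8 × 4.46 L = 25.868 g
HEPES: 43.5 mmol/L × 238.3 g/mol × 4.46 L ÷ 1000 = 46.233 g

Tricine 9.411 g; potassium chloride 42.504 g; monosodium phosphate 12.934 g; ammonium chloride 25.868 g; HEPES 46.233 g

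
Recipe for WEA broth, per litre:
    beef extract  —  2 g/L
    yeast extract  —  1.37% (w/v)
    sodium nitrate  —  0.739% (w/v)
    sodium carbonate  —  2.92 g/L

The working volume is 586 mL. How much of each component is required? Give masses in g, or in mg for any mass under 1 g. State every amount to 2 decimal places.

beef extract 1.17 g; yeast extract 8.03 g; sodium nitrate 4.33 g; sodium carbonate 1.71 g

Scale factor relative to 1 L: 0.586.
beef extract: 2 g/L × 0.586 L = 1.17 g
yeast extract: 1.37% w/v = 13.7 g/L → 13.7 × 0.586 L = 8.03 g
sodium nitrate: 0.739% w/v = 7.39 g/L → 7.39 × 0.586 L = 4.33 g
sodium carbonate: 2.92 g/L × 0.586 L = 1.71 g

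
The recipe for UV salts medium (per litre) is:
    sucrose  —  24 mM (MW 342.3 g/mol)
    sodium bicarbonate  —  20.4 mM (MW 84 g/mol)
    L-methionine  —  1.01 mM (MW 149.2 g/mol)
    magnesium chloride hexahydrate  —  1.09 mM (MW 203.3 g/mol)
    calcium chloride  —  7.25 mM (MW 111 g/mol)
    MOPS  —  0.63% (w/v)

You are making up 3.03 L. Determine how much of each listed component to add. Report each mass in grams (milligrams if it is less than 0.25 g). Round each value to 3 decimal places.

Scale factor relative to 1 L: 3.03.
sucrose: 24 mmol/L × 342.3 g/mol × 3.03 L ÷ 1000 = 24.892 g
sodium bicarbonate: 20.4 mmol/L × 84 g/mol × 3.03 L ÷ 1000 = 5.192 g
L-methionine: 1.01 mmol/L × 149.2 g/mol × 3.03 L ÷ 1000 = 0.457 g
magnesium chloride hexahydrate: 1.09 mmol/L × 203.3 g/mol × 3.03 L ÷ 1000 = 0.671 g
calcium chloride: 7.25 mmol/L × 111 g/mol × 3.03 L ÷ 1000 = 2.438 g
MOPS: 0.63 g per 100 mL × 3030 mL ÷ 100 = 19.089 g

sucrose 24.892 g; sodium bicarbonate 5.192 g; L-methionine 0.457 g; magnesium chloride hexahydrate 0.671 g; calcium chloride 2.438 g; MOPS 19.089 g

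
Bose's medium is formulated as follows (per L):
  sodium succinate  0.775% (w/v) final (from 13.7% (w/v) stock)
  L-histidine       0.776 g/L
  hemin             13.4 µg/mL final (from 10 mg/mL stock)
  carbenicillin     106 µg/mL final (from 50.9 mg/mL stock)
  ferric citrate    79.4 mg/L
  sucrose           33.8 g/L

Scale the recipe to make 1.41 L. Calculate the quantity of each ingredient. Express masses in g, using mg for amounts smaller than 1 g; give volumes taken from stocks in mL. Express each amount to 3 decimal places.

Scale factor relative to 1 L: 1.41.
sodium succinate: dilute stock: 0.775% ÷ 13.7% × 1410 mL = 79.763 mL
L-histidine: 0.776 g/L × 1.41 L = 1.094 g
hemin: C1V1 = C2V2 → 13.4 µg/mL × 1410 mL ÷ 10000 µg/mL = 1.889 mL
carbenicillin: dilute stock: 106 µg/mL × 1410 mL ÷ 50900 µg/mL = 2.936 mL
ferric citrate: 79.4 mg/L × 1.41 L = 111.954 mg
sucrose: 33.8 g/L × 1.41 L = 47.658 g

sodium succinate 79.763 mL; L-histidine 1.094 g; hemin 1.889 mL; carbenicillin 2.936 mL; ferric citrate 111.954 mg; sucrose 47.658 g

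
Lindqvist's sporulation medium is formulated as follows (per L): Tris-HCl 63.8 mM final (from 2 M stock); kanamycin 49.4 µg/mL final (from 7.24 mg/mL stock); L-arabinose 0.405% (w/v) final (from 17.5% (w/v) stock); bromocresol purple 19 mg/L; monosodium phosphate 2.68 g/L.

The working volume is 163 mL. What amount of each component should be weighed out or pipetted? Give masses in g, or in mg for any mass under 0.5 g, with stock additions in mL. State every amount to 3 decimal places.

Tris-HCl 5.200 mL; kanamycin 1.112 mL; L-arabinose 3.772 mL; bromocresol purple 3.097 mg; monosodium phosphate 436.840 mg

Working volume: 163 mL = 0.163 L.
Tris-HCl: V = C2·V2/C1 = 63.8 mM × 163 mL ÷ 2000 mM = 5.200 mL
kanamycin: dilute stock: 49.4 µg/mL × 163 mL ÷ 7240 µg/mL = 1.112 mL
L-arabinose: V = C2·V2/C1 = 0.405% ÷ 17.5% × 163 mL = 3.772 mL
bromocresol purple: 19 mg/L × 0.163 L = 3.097 mg
monosodium phosphate: 2.68 g/L × 0.163 L = 0.43684 g = 436.840 mg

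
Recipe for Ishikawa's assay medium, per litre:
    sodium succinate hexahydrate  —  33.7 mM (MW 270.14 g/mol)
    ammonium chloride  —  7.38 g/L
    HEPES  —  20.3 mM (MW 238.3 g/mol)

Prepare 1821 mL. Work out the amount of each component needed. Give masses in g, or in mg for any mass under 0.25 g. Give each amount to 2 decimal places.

sodium succinate hexahydrate 16.58 g; ammonium chloride 13.44 g; HEPES 8.81 g

Working volume: 1821 mL = 1.821 L.
sodium succinate hexahydrate: 33.7 mmol/L × 270.14 g/mol × 1.821 L ÷ 1000 = 16.58 g
ammonium chloride: 7.38 g/L × 1.821 L = 13.44 g
HEPES: 20.3 mmol/L × 238.3 g/mol × 1.821 L ÷ 1000 = 8.81 g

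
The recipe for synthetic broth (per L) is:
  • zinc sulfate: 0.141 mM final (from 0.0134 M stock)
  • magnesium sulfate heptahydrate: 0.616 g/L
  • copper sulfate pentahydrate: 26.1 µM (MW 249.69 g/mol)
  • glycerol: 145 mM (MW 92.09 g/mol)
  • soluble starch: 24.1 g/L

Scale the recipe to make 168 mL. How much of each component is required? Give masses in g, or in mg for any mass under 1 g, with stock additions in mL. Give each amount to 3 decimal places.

zinc sulfate 1.768 mL; magnesium sulfate heptahydrate 103.488 mg; copper sulfate pentahydrate 1.095 mg; glycerol 2.243 g; soluble starch 4.049 g

Working volume: 168 mL = 0.168 L.
zinc sulfate: C1V1 = C2V2 → 0.141 mM × 168 mL ÷ 13.4 mM = 1.768 mL
magnesium sulfate heptahydrate: 0.616 g/L × 0.168 L = 0.103488 g = 103.488 mg
copper sulfate pentahydrate: 26.1 µmol/L × 249.69 g/mol × 0.168 L ÷ 1000 = 1.095 mg
glycerol: 145 mmol/L × 92.09 g/mol × 0.168 L ÷ 1000 = 2.243 g
soluble starch: 24.1 g/L × 0.168 L = 4.049 g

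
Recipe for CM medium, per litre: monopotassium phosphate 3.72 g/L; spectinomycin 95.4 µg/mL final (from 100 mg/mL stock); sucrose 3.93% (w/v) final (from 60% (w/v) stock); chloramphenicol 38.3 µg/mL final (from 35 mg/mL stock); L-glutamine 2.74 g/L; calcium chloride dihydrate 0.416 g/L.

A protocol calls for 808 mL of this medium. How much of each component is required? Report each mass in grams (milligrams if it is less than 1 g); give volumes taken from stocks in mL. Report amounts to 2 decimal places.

monopotassium phosphate 3.01 g; spectinomycin 0.77 mL; sucrose 52.92 mL; chloramphenicol 0.88 mL; L-glutamine 2.21 g; calcium chloride dihydrate 336.13 mg

Scale factor relative to 1 L: 0.808.
monopotassium phosphate: 3.72 g/L × 0.808 L = 3.01 g
spectinomycin: C1V1 = C2V2 → 95.4 µg/mL × 808 mL ÷ 100000 µg/mL = 0.77 mL
sucrose: V = C2·V2/C1 = 3.93% ÷ 60% × 808 mL = 52.92 mL
chloramphenicol: dilute stock: 38.3 µg/mL × 808 mL ÷ 35000 µg/mL = 0.88 mL
L-glutamine: 2.74 g/L × 0.808 L = 2.21 g
calcium chloride dihydrate: 0.416 g/L × 0.808 L = 0.336128 g = 336.13 mg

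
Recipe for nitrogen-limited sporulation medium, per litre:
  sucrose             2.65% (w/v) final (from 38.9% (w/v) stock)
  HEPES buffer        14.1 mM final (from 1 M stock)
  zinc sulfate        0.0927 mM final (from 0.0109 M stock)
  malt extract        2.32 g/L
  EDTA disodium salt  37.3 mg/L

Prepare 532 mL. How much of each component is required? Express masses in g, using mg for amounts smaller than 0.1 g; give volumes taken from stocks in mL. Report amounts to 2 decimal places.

Scale factor relative to 1 L: 0.532.
sucrose: dilute stock: 2.65% ÷ 38.9% × 532 mL = 36.24 mL
HEPES buffer: dilute stock: 14.1 mM × 532 mL ÷ 1000 mM = 7.50 mL
zinc sulfate: dilute stock: 0.0927 mM × 532 mL ÷ 10.9 mM = 4.52 mL
malt extract: 2.32 g/L × 0.532 L = 1.23 g
EDTA disodium salt: 37.3 mg/L × 0.532 L = 19.84 mg

sucrose 36.24 mL; HEPES buffer 7.50 mL; zinc sulfate 4.52 mL; malt extract 1.23 g; EDTA disodium salt 19.84 mg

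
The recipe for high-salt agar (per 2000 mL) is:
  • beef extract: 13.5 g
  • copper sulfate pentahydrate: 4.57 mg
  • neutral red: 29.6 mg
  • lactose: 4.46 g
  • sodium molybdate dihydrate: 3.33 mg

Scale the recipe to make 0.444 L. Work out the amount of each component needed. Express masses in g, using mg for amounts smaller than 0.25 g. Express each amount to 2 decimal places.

Ratio of target to recipe volume: 444 / 2000 = 0.222.
beef extract: 13.5 g × (444 mL / 2000 mL) = 3.00 g
copper sulfate pentahydrate: 4.57 mg × (444 mL / 2000 mL) = 1.01 mg
neutral red: 29.6 mg × (444 mL / 2000 mL) = 6.57 mg
lactose: 4.46 g × (444 mL / 2000 mL) = 0.99 g
sodium molybdate dihydrate: 3.33 mg × (444 mL / 2000 mL) = 0.74 mg

beef extract 3.00 g; copper sulfate pentahydrate 1.01 mg; neutral red 6.57 mg; lactose 0.99 g; sodium molybdate dihydrate 0.74 mg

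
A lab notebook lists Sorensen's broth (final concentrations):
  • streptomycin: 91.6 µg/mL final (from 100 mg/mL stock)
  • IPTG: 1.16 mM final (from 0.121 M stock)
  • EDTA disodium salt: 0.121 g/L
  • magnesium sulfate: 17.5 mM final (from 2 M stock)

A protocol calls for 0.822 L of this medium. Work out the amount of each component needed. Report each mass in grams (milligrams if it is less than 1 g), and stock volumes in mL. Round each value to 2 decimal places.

streptomycin 0.75 mL; IPTG 7.88 mL; EDTA disodium salt 99.46 mg; magnesium sulfate 7.19 mL

Working volume: 0.822 L.
streptomycin: dilute stock: 91.6 µg/mL × 822 mL ÷ 100000 µg/mL = 0.75 mL
IPTG: dilute stock: 1.16 mM × 822 mL ÷ 121 mM = 7.88 mL
EDTA disodium salt: 0.121 g/L × 0.822 L = 0.099462 g = 99.46 mg
magnesium sulfate: C1V1 = C2V2 → 17.5 mM × 822 mL ÷ 2000 mM = 7.19 mL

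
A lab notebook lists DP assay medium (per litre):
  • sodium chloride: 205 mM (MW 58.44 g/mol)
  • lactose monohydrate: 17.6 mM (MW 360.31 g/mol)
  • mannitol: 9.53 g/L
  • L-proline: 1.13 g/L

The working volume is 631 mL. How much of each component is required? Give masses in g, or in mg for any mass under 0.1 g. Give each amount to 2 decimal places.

Scale factor relative to 1 L: 0.631.
sodium chloride: 205 mmol/L × 58.44 g/mol × 0.631 L ÷ 1000 = 7.56 g
lactose monohydrate: 17.6 mmol/L × 360.31 g/mol × 0.631 L ÷ 1000 = 4.00 g
mannitol: 9.53 g/L × 0.631 L = 6.01 g
L-proline: 1.13 g/L × 0.631 L = 0.71 g

sodium chloride 7.56 g; lactose monohydrate 4.00 g; mannitol 6.01 g; L-proline 0.71 g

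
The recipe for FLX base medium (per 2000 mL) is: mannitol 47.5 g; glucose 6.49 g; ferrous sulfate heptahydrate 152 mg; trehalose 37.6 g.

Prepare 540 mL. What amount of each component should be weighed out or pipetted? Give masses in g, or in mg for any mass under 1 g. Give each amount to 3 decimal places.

Ratio of target to recipe volume: 540 / 2000 = 0.27.
mannitol: 47.5 g × (540 mL / 2000 mL) = 12.825 g
glucose: 6.49 g × (540 mL / 2000 mL) = 1.752 g
ferrous sulfate heptahydrate: 152 mg × (540 mL / 2000 mL) = 41.040 mg
trehalose: 37.6 g × (540 mL / 2000 mL) = 10.152 g

mannitol 12.825 g; glucose 1.752 g; ferrous sulfate heptahydrate 41.040 mg; trehalose 10.152 g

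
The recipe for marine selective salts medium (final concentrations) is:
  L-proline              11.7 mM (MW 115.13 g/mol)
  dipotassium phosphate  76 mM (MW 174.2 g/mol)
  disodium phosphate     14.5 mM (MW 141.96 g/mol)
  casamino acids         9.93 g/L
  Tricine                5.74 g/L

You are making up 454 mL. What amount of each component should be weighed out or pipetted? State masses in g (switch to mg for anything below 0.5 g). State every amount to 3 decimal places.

Scale factor relative to 1 L: 0.454.
L-proline: 11.7 mmol/L × 115.13 g/mol × 0.454 L ÷ 1000 = 0.612 g
dipotassium phosphate: 76 mmol/L × 174.2 g/mol × 0.454 L ÷ 1000 = 6.011 g
disodium phosphate: 14.5 mmol/L × 141.96 g/mol × 0.454 L ÷ 1000 = 0.935 g
casamino acids: 9.93 g/L × 0.454 L = 4.508 g
Tricine: 5.74 g/L × 0.454 L = 2.606 g

L-proline 0.612 g; dipotassium phosphate 6.011 g; disodium phosphate 0.935 g; casamino acids 4.508 g; Tricine 2.606 g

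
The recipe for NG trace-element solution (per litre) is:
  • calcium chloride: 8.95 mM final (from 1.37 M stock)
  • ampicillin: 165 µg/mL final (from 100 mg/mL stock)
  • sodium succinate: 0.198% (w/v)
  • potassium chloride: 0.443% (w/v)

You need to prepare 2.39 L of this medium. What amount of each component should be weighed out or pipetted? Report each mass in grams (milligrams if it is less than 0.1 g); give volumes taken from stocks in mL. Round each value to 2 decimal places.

calcium chloride 15.61 mL; ampicillin 3.94 mL; sodium succinate 4.73 g; potassium chloride 10.59 g

Working volume: 2.39 L.
calcium chloride: dilute stock: 8.95 mM × 2390 mL ÷ 1370 mM = 15.61 mL
ampicillin: dilute stock: 165 µg/mL × 2390 mL ÷ 100000 µg/mL = 3.94 mL
sodium succinate: 0.198 g per 100 mL × 2390 mL ÷ 100 = 4.73 g
potassium chloride: 0.443 g per 100 mL × 2390 mL ÷ 100 = 10.59 g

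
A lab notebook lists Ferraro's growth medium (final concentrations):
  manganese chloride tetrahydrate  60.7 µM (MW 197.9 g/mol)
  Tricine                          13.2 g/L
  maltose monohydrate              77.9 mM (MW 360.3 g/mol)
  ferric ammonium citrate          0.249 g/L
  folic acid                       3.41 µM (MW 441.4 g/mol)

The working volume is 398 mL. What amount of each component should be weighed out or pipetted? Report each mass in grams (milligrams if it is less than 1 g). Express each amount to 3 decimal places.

Target volume = 398 mL = 0.398 L.
manganese chloride tetrahydrate: 60.7 µmol/L × 197.9 g/mol × 0.398 L ÷ 1000 = 4.781 mg
Tricine: 13.2 g/L × 0.398 L = 5.254 g
maltose monohydrate: 77.9 mmol/L × 360.3 g/mol × 0.398 L ÷ 1000 = 11.171 g
ferric ammonium citrate: 0.249 g/L × 0.398 L = 0.099102 g = 99.102 mg
folic acid: 3.41 µmol/L × 441.4 g/mol × 0.398 L ÷ 1000 = 0.599 mg

manganese chloride tetrahydrate 4.781 mg; Tricine 5.254 g; maltose monohydrate 11.171 g; ferric ammonium citrate 99.102 mg; folic acid 0.599 mg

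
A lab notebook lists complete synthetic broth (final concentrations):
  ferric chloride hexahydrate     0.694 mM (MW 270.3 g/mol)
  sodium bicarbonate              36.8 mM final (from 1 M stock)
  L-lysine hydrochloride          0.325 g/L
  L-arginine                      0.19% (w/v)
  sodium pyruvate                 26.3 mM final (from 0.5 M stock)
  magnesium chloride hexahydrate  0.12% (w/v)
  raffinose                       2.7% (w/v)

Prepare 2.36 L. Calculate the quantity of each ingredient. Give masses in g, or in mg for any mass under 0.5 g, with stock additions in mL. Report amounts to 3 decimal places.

Scale factor relative to 1 L: 2.36.
ferric chloride hexahydrate: 0.694 mmol/L × 270.3 mg/mmol × 2.36 L = 442.708 mg
sodium bicarbonate: C1V1 = C2V2 → 36.8 mM × 2360 mL ÷ 1000 mM = 86.848 mL
L-lysine hydrochloride: 0.325 g/L × 2.36 L = 0.767 g
L-arginine: 0.19% w/v = 1.9 g/L → 1.9 × 2.36 L = 4.484 g
sodium pyruvate: C1V1 = C2V2 → 26.3 mM × 2360 mL ÷ 500 mM = 124.136 mL
magnesium chloride hexahydrate: 0.12 g per 100 mL × 2360 mL ÷ 100 = 2.832 g
raffinose: 2.7 g per 100 mL × 2360 mL ÷ 100 = 63.720 g

ferric chloride hexahydrate 442.708 mg; sodium bicarbonate 86.848 mL; L-lysine hydrochloride 0.767 g; L-arginine 4.484 g; sodium pyruvate 124.136 mL; magnesium chloride hexahydrate 2.832 g; raffinose 63.720 g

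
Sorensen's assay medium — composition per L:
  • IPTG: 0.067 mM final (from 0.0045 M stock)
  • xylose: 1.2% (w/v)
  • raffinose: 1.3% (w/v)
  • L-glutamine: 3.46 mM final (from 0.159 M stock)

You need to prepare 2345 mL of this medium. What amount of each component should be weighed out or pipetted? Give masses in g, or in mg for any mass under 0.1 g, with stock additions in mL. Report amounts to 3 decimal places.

IPTG 34.914 mL; xylose 28.140 g; raffinose 30.485 g; L-glutamine 51.030 mL

Target volume = 2345 mL = 2.345 L.
IPTG: dilute stock: 0.067 mM × 2345 mL ÷ 4.5 mM = 34.914 mL
xylose: 1.2% w/v = 12 g/L → 12 × 2.345 L = 28.140 g
raffinose: 1.3 g per 100 mL × 2345 mL ÷ 100 = 30.485 g
L-glutamine: C1V1 = C2V2 → 3.46 mM × 2345 mL ÷ 159 mM = 51.030 mL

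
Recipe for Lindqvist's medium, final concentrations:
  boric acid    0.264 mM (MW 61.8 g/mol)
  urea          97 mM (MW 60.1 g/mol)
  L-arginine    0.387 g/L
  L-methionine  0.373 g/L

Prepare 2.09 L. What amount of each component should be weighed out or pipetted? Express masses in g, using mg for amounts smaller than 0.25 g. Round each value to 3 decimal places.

boric acid 34.099 mg; urea 12.184 g; L-arginine 0.809 g; L-methionine 0.780 g

Scale factor relative to 1 L: 2.09.
boric acid: 0.264 mmol/L × 61.8 mg/mmol × 2.09 L = 34.099 mg
urea: 97 mmol/L × 60.1 g/mol × 2.09 L ÷ 1000 = 12.184 g
L-arginine: 0.387 g/L × 2.09 L = 0.809 g
L-methionine: 0.373 g/L × 2.09 L = 0.780 g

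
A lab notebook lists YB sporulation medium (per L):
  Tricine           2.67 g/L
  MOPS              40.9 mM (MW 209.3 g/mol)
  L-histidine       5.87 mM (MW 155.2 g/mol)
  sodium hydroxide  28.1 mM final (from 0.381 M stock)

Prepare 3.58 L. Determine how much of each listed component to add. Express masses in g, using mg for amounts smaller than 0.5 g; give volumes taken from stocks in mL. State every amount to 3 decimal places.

Tricine 9.559 g; MOPS 30.646 g; L-histidine 3.261 g; sodium hydroxide 264.037 mL

Scale factor relative to 1 L: 3.58.
Tricine: 2.67 g/L × 3.58 L = 9.559 g
MOPS: 40.9 mmol/L × 209.3 g/mol × 3.58 L ÷ 1000 = 30.646 g
L-histidine: 5.87 mmol/L × 155.2 g/mol × 3.58 L ÷ 1000 = 3.261 g
sodium hydroxide: V = C2·V2/C1 = 28.1 mM × 3580 mL ÷ 381 mM = 264.037 mL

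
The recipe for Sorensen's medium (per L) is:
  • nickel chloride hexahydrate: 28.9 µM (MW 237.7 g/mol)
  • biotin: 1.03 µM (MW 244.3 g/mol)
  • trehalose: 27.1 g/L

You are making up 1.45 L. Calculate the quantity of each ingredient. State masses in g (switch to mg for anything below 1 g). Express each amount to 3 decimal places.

Scale factor relative to 1 L: 1.45.
nickel chloride hexahydrate: 28.9 µmol/L × 237.7 g/mol × 1.45 L ÷ 1000 = 9.961 mg
biotin: 1.03 µmol/L × 244.3 g/mol × 1.45 L ÷ 1000 = 0.365 mg
trehalose: 27.1 g/L × 1.45 L = 39.295 g

nickel chloride hexahydrate 9.961 mg; biotin 0.365 mg; trehalose 39.295 g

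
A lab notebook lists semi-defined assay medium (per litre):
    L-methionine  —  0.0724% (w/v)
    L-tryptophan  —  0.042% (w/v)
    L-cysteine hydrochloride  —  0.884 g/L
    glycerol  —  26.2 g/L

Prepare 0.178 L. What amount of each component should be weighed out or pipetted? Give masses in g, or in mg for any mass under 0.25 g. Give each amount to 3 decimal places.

Scale factor relative to 1 L: 0.178.
L-methionine: 0.0724 g per 100 mL × 178 mL ÷ 100 = 0.128872 g = 128.872 mg
L-tryptophan: 0.042% w/v = 0.42 g/L → 0.42 × 0.178 L = 0.07476 g = 74.760 mg
L-cysteine hydrochloride: 0.884 g/L × 0.178 L = 0.157352 g = 157.352 mg
glycerol: 26.2 g/L × 0.178 L = 4.664 g

L-methionine 128.872 mg; L-tryptophan 74.760 mg; L-cysteine hydrochloride 157.352 mg; glycerol 4.664 g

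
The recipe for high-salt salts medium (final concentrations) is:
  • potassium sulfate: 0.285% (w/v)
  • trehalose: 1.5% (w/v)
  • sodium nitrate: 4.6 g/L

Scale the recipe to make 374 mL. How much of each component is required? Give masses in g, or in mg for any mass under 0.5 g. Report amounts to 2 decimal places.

potassium sulfate 1.07 g; trehalose 5.61 g; sodium nitrate 1.72 g

Target volume = 374 mL = 0.374 L.
potassium sulfate: 0.285 g per 100 mL × 374 mL ÷ 100 = 1.07 g
trehalose: 1.5% w/v = 15 g/L → 15 × 0.374 L = 5.61 g
sodium nitrate: 4.6 g/L × 0.374 L = 1.72 g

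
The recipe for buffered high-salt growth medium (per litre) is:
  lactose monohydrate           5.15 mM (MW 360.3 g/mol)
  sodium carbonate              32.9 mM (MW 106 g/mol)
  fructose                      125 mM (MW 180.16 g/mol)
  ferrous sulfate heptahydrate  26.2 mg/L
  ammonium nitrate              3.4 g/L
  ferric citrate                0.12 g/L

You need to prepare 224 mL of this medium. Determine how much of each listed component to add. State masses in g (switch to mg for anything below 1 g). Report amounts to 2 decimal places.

lactose monohydrate 415.64 mg; sodium carbonate 781.18 mg; fructose 5.04 g; ferrous sulfate heptahydrate 5.87 mg; ammonium nitrate 761.60 mg; ferric citrate 26.88 mg

Working volume: 224 mL = 0.224 L.
lactose monohydrate: 5.15 mmol/L × 360.3 mg/mmol × 0.224 L = 415.64 mg
sodium carbonate: 32.9 mmol/L × 106 mg/mmol × 0.224 L = 781.18 mg
fructose: 125 mmol/L × 180.16 g/mol × 0.224 L ÷ 1000 = 5.04 g
ferrous sulfate heptahydrate: 26.2 mg/L × 0.224 L = 5.87 mg
ammonium nitrate: 3.4 g/L × 0.224 L = 0.7616 g = 761.60 mg
ferric citrate: 0.12 g/L × 0.224 L = 0.02688 g = 26.88 mg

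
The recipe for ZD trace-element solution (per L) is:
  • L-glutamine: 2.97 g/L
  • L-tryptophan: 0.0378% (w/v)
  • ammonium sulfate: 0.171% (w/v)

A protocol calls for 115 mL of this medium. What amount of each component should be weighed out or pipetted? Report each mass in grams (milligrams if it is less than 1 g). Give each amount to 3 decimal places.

L-glutamine 341.550 mg; L-tryptophan 43.470 mg; ammonium sulfate 196.650 mg

Target volume = 115 mL = 0.115 L.
L-glutamine: 2.97 g/L × 0.115 L = 0.34155 g = 341.550 mg
L-tryptophan: 0.0378% w/v = 0.378 g/L → 0.378 × 0.115 L = 0.04347 g = 43.470 mg
ammonium sulfate: 0.171 g per 100 mL × 115 mL ÷ 100 = 0.19665 g = 196.650 mg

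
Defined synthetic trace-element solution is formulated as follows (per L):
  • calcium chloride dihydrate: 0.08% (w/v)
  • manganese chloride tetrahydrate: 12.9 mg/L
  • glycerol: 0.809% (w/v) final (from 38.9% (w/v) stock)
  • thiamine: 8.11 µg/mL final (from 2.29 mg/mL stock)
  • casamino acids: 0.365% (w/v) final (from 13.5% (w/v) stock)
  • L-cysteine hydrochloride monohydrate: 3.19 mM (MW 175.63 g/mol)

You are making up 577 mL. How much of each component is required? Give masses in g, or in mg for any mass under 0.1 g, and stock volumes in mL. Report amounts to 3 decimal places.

calcium chloride dihydrate 0.462 g; manganese chloride tetrahydrate 7.443 mg; glycerol 12.000 mL; thiamine 2.043 mL; casamino acids 15.600 mL; L-cysteine hydrochloride monohydrate 0.323 g

Scale factor relative to 1 L: 0.577.
calcium chloride dihydrate: 0.08% w/v = 0.8 g/L → 0.8 × 0.577 L = 0.462 g
manganese chloride tetrahydrate: 12.9 mg/L × 0.577 L = 7.443 mg
glycerol: C1V1 = C2V2 → 0.809% ÷ 38.9% × 577 mL = 12.000 mL
thiamine: V = C2·V2/C1 = 8.11 µg/mL × 577 mL ÷ 2290 µg/mL = 2.043 mL
casamino acids: dilute stock: 0.365% ÷ 13.5% × 577 mL = 15.600 mL
L-cysteine hydrochloride monohydrate: 3.19 mmol/L × 175.63 g/mol × 0.577 L ÷ 1000 = 0.323 g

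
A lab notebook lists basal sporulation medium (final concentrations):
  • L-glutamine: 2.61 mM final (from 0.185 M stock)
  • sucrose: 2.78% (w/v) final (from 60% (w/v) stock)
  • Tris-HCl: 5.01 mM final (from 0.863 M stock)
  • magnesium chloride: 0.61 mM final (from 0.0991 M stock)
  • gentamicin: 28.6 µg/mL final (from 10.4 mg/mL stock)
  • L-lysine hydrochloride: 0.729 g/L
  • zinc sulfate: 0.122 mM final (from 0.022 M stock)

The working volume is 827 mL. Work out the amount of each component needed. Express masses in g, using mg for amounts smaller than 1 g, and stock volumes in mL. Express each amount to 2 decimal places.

Working volume: 827 mL = 0.827 L.
L-glutamine: V = C2·V2/C1 = 2.61 mM × 827 mL ÷ 185 mM = 11.67 mL
sucrose: C1V1 = C2V2 → 2.78% ÷ 60% × 827 mL = 38.32 mL
Tris-HCl: V = C2·V2/C1 = 5.01 mM × 827 mL ÷ 863 mM = 4.80 mL
magnesium chloride: dilute stock: 0.61 mM × 827 mL ÷ 99.1 mM = 5.09 mL
gentamicin: C1V1 = C2V2 → 28.6 µg/mL × 827 mL ÷ 10400 µg/mL = 2.27 mL
L-lysine hydrochloride: 0.729 g/L × 0.827 L = 0.602883 g = 602.88 mg
zinc sulfate: C1V1 = C2V2 → 0.122 mM × 827 mL ÷ 22 mM = 4.59 mL

L-glutamine 11.67 mL; sucrose 38.32 mL; Tris-HCl 4.80 mL; magnesium chloride 5.09 mL; gentamicin 2.27 mL; L-lysine hydrochloride 602.88 mg; zinc sulfate 4.59 mL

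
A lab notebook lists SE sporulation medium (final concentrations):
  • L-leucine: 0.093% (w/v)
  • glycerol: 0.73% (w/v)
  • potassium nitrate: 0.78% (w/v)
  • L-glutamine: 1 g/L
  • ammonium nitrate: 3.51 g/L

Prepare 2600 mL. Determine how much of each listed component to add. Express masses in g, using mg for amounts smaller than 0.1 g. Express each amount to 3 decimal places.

L-leucine 2.418 g; glycerol 18.980 g; potassium nitrate 20.280 g; L-glutamine 2.600 g; ammonium nitrate 9.126 g

Working volume: 2600 mL = 2.6 L.
L-leucine: 0.093% w/v = 0.93 g/L → 0.93 × 2.6 L = 2.418 g
glycerol: 0.73 g per 100 mL × 2600 mL ÷ 100 = 18.980 g
potassium nitrate: 0.78 g per 100 mL × 2600 mL ÷ 100 = 20.280 g
L-glutamine: 1 g/L × 2.6 L = 2.600 g
ammonium nitrate: 3.51 g/L × 2.6 L = 9.126 g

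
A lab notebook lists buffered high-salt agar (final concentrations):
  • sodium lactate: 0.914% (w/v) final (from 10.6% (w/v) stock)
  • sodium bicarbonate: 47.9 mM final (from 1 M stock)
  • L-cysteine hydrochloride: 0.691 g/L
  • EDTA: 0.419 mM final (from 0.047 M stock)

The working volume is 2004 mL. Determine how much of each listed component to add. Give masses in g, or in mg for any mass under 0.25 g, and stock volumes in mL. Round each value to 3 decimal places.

sodium lactate 172.798 mL; sodium bicarbonate 95.992 mL; L-cysteine hydrochloride 1.385 g; EDTA 17.865 mL

Working volume: 2004 mL = 2.004 L.
sodium lactate: dilute stock: 0.914% ÷ 10.6% × 2004 mL = 172.798 mL
sodium bicarbonate: C1V1 = C2V2 → 47.9 mM × 2004 mL ÷ 1000 mM = 95.992 mL
L-cysteine hydrochloride: 0.691 g/L × 2.004 L = 1.385 g
EDTA: dilute stock: 0.419 mM × 2004 mL ÷ 47 mM = 17.865 mL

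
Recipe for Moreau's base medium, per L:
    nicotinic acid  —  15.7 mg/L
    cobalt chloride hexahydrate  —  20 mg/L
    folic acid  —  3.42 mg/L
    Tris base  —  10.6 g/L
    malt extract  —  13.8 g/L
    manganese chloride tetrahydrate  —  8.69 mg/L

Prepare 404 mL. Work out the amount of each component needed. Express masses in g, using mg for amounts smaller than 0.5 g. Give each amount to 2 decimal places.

nicotinic acid 6.34 mg; cobalt chloride hexahydrate 8.08 mg; folic acid 1.38 mg; Tris base 4.28 g; malt extract 5.58 g; manganese chloride tetrahydrate 3.51 mg

Working volume: 404 mL = 0.404 L.
nicotinic acid: 15.7 mg/L × 0.404 L = 6.34 mg
cobalt chloride hexahydrate: 20 mg/L × 0.404 L = 8.08 mg
folic acid: 3.42 mg/L × 0.404 L = 1.38 mg
Tris base: 10.6 g/L × 0.404 L = 4.28 g
malt extract: 13.8 g/L × 0.404 L = 5.58 g
manganese chloride tetrahydrate: 8.69 mg/L × 0.404 L = 3.51 mg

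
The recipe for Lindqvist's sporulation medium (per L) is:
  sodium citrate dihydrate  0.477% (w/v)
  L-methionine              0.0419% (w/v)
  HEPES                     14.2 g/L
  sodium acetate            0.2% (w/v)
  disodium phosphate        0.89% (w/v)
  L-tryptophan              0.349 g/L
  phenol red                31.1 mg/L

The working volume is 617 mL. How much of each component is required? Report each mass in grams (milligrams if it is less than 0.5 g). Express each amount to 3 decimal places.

sodium citrate dihydrate 2.943 g; L-methionine 258.523 mg; HEPES 8.761 g; sodium acetate 1.234 g; disodium phosphate 5.491 g; L-tryptophan 215.333 mg; phenol red 19.189 mg

Working volume: 617 mL = 0.617 L.
sodium citrate dihydrate: 0.477% w/v = 4.77 g/L → 4.77 × 0.617 L = 2.943 g
L-methionine: 0.0419 g per 100 mL × 617 mL ÷ 100 = 0.258523 g = 258.523 mg
HEPES: 14.2 g/L × 0.617 L = 8.761 g
sodium acetate: 0.2% w/v = 2 g/L → 2 × 0.617 L = 1.234 g
disodium phosphate: 0.89% w/v = 8.9 g/L → 8.9 × 0.617 L = 5.491 g
L-tryptophan: 0.349 g/L × 0.617 L = 0.215333 g = 215.333 mg
phenol red: 31.1 mg/L × 0.617 L = 19.189 mg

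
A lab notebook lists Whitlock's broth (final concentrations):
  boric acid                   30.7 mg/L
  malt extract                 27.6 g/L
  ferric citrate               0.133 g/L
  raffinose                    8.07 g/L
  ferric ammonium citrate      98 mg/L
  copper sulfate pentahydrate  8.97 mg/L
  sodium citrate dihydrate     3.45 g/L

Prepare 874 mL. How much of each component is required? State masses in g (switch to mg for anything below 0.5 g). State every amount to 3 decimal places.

boric acid 26.832 mg; malt extract 24.122 g; ferric citrate 116.242 mg; raffinose 7.053 g; ferric ammonium citrate 85.652 mg; copper sulfate pentahydrate 7.840 mg; sodium citrate dihydrate 3.015 g

Working volume: 874 mL = 0.874 L.
boric acid: 30.7 mg/L × 0.874 L = 26.832 mg
malt extract: 27.6 g/L × 0.874 L = 24.122 g
ferric citrate: 0.133 g/L × 0.874 L = 0.116242 g = 116.242 mg
raffinose: 8.07 g/L × 0.874 L = 7.053 g
ferric ammonium citrate: 98 mg/L × 0.874 L = 85.652 mg
copper sulfate pentahydrate: 8.97 mg/L × 0.874 L = 7.840 mg
sodium citrate dihydrate: 3.45 g/L × 0.874 L = 3.015 g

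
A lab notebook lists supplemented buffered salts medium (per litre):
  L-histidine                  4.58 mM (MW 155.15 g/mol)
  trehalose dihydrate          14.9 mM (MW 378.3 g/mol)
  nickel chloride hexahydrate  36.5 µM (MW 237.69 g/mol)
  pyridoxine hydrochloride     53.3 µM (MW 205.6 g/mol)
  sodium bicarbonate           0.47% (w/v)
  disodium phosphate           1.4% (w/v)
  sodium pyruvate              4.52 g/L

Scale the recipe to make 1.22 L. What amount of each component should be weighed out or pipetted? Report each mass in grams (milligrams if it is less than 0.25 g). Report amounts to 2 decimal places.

Working volume: 1.22 L.
L-histidine: 4.58 mmol/L × 155.15 g/mol × 1.22 L ÷ 1000 = 0.87 g
trehalose dihydrate: 14.9 mmol/L × 378.3 g/mol × 1.22 L ÷ 1000 = 6.88 g
nickel chloride hexahydrate: 36.5 µmol/L × 237.69 g/mol × 1.22 L ÷ 1000 = 10.58 mg
pyridoxine hydrochloride: 53.3 µmol/L × 205.6 g/mol × 1.22 L ÷ 1000 = 13.37 mg
sodium bicarbonate: 0.47 g per 100 mL × 1220 mL ÷ 100 = 5.73 g
disodium phosphate: 1.4% w/v = 14 g/L → 14 × 1.22 L = 17.08 g
sodium pyruvate: 4.52 g/L × 1.22 L = 5.51 g

L-histidine 0.87 g; trehalose dihydrate 6.88 g; nickel chloride hexahydrate 10.58 mg; pyridoxine hydrochloride 13.37 mg; sodium bicarbonate 5.73 g; disodium phosphate 17.08 g; sodium pyruvate 5.51 g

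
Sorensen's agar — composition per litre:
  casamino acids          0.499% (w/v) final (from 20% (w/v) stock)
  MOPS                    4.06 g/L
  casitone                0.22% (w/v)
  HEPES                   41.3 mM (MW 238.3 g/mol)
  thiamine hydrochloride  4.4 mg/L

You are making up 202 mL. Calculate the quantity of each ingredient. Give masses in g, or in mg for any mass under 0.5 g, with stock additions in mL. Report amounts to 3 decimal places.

casamino acids 5.040 mL; MOPS 0.820 g; casitone 444.400 mg; HEPES 1.988 g; thiamine hydrochloride 0.889 mg

Target volume = 202 mL = 0.202 L.
casamino acids: dilute stock: 0.499% ÷ 20% × 202 mL = 5.040 mL
MOPS: 4.06 g/L × 0.202 L = 0.820 g
casitone: 0.22% w/v = 2.2 g/L → 2.2 × 0.202 L = 0.4444 g = 444.400 mg
HEPES: 41.3 mmol/L × 238.3 g/mol × 0.202 L ÷ 1000 = 1.988 g
thiamine hydrochloride: 4.4 mg/L × 0.202 L = 0.889 mg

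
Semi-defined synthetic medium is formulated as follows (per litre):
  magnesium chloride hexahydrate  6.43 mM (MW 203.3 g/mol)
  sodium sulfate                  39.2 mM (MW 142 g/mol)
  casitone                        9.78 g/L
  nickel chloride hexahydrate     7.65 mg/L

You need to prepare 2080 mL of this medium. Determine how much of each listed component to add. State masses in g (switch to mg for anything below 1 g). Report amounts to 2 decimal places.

Target volume = 2080 mL = 2.08 L.
magnesium chloride hexahydrate: 6.43 mmol/L × 203.3 g/mol × 2.08 L ÷ 1000 = 2.72 g
sodium sulfate: 39.2 mmol/L × 142 g/mol × 2.08 L ÷ 1000 = 11.58 g
casitone: 9.78 g/L × 2.08 L = 20.34 g
nickel chloride hexahydrate: 7.65 mg/L × 2.08 L = 15.91 mg

magnesium chloride hexahydrate 2.72 g; sodium sulfate 11.58 g; casitone 20.34 g; nickel chloride hexahydrate 15.91 mg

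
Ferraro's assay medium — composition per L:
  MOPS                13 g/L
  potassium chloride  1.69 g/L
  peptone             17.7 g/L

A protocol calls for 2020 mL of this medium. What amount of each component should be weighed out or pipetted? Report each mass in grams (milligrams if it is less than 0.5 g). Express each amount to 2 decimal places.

MOPS 26.26 g; potassium chloride 3.41 g; peptone 35.75 g

Target volume = 2020 mL = 2.02 L.
MOPS: 13 g/L × 2.02 L = 26.26 g
potassium chloride: 1.69 g/L × 2.02 L = 3.41 g
peptone: 17.7 g/L × 2.02 L = 35.75 g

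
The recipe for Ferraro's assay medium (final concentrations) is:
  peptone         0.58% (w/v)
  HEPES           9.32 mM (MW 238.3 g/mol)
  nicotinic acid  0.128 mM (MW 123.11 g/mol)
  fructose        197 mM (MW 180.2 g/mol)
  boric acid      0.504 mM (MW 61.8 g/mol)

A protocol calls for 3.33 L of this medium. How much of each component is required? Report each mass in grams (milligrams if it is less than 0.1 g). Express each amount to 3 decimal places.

Working volume: 3.33 L.
peptone: 0.58 g per 100 mL × 3330 mL ÷ 100 = 19.314 g
HEPES: 9.32 mmol/L × 238.3 g/mol × 3.33 L ÷ 1000 = 7.396 g
nicotinic acid: 0.128 mmol/L × 123.11 mg/mmol × 3.33 L = 52.474 mg
fructose: 197 mmol/L × 180.2 g/mol × 3.33 L ÷ 1000 = 118.213 g
boric acid: 0.504 mmol/L × 61.8 g/mol × 3.33 L ÷ 1000 = 0.104 g

peptone 19.314 g; HEPES 7.396 g; nicotinic acid 52.474 mg; fructose 118.213 g; boric acid 0.104 g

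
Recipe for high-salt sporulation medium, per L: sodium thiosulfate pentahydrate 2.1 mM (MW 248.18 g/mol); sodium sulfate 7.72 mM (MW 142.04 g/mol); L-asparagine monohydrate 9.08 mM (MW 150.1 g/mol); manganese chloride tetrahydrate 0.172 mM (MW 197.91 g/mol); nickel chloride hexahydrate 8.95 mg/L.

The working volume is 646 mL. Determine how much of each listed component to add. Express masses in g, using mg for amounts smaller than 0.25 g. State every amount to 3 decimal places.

sodium thiosulfate pentahydrate 0.337 g; sodium sulfate 0.708 g; L-asparagine monohydrate 0.880 g; manganese chloride tetrahydrate 21.990 mg; nickel chloride hexahydrate 5.782 mg

Working volume: 646 mL = 0.646 L.
sodium thiosulfate pentahydrate: 2.1 mmol/L × 248.18 g/mol × 0.646 L ÷ 1000 = 0.337 g
sodium sulfate: 7.72 mmol/L × 142.04 g/mol × 0.646 L ÷ 1000 = 0.708 g
L-asparagine monohydrate: 9.08 mmol/L × 150.1 g/mol × 0.646 L ÷ 1000 = 0.880 g
manganese chloride tetrahydrate: 0.172 mmol/L × 197.91 mg/mmol × 0.646 L = 21.990 mg
nickel chloride hexahydrate: 8.95 mg/L × 0.646 L = 5.782 mg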